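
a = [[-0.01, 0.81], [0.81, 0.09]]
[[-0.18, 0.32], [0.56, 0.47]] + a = [[-0.19,1.13], [1.37,0.56]]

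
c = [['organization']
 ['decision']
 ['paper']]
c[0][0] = 'organization'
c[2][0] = 'paper'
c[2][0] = 'paper'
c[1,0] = 'decision'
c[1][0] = 'decision'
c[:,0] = ['organization', 'decision', 'paper']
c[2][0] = 'paper'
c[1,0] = 'decision'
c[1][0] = 'decision'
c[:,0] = ['organization', 'decision', 'paper']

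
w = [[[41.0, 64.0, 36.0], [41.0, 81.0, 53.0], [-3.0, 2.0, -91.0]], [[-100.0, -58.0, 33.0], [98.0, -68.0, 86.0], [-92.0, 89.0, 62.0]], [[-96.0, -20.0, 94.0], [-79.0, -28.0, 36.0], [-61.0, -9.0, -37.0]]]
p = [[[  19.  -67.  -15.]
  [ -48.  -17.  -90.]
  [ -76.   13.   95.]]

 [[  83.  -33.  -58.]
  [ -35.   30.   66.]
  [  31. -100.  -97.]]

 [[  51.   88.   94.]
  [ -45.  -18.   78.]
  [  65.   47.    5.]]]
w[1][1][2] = 86.0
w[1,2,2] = 62.0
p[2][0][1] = 88.0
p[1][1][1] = 30.0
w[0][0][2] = 36.0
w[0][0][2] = 36.0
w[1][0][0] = -100.0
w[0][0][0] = 41.0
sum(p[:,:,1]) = -57.0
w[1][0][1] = -58.0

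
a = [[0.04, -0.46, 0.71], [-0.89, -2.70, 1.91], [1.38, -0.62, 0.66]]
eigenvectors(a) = [[-0.42, 0.26, 0.14], [-0.33, -0.70, 0.98], [-0.85, -0.67, 0.13]]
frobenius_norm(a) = 3.90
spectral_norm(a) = 3.56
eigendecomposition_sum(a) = [[0.53,-0.12,0.33], [0.41,-0.09,0.26], [1.06,-0.24,0.67]] + [[-0.22, 0.02, 0.11],  [0.59, -0.05, -0.28],  [0.57, -0.04, -0.27]] + [[-0.27,-0.36,0.27], [-1.89,-2.56,1.93], [-0.25,-0.34,0.25]]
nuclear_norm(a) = 5.40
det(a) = 1.53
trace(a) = -2.00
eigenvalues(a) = [1.11, -0.54, -2.57]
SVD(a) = [[0.22, -0.13, -0.97], [0.96, 0.21, 0.19], [0.18, -0.97, 0.17]] @ diag([3.5552113391121725, 1.5674588527529931, 0.2746726764250623]) @ [[-0.17, -0.79, 0.59], [-0.98, 0.05, -0.21], [0.13, -0.61, -0.78]]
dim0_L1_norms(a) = [2.31, 3.78, 3.28]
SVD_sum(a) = [[-0.13, -0.61, 0.46], [-0.57, -2.69, 2.02], [-0.11, -0.51, 0.39]] + [[0.20,-0.01,0.04], [-0.33,0.02,-0.07], [1.48,-0.08,0.31]] + [[-0.03, 0.16, 0.21], [0.01, -0.03, -0.04], [0.01, -0.03, -0.04]]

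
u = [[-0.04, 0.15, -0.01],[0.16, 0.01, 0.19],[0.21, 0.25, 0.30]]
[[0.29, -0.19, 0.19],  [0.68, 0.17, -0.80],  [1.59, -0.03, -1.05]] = u @ [[-0.16, -1.59, -3.67], [2.15, -1.53, 0.22], [3.62, 2.30, -1.11]]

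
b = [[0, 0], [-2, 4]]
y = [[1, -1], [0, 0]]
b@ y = [[0, 0], [-2, 2]]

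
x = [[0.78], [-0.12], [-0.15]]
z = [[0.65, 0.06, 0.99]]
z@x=[[0.35]]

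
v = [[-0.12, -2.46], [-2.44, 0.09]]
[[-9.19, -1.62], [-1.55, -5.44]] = v@[[0.77, 2.25], [3.70, 0.55]]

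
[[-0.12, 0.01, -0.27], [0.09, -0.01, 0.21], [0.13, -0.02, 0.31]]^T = [[-0.12, 0.09, 0.13], [0.01, -0.01, -0.02], [-0.27, 0.21, 0.31]]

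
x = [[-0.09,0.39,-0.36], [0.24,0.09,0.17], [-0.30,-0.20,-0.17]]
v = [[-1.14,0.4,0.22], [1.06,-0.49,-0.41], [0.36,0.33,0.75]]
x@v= [[0.39, -0.35, -0.45], [-0.12, 0.11, 0.14], [0.07, -0.08, -0.11]]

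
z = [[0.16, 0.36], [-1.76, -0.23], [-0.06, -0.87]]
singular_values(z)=[1.8, 0.91]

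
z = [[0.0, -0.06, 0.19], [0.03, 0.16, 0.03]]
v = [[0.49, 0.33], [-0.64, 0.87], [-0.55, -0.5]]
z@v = [[-0.07, -0.15],[-0.1, 0.13]]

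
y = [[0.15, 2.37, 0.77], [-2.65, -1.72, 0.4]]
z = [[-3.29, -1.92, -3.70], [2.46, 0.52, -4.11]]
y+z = [[-3.14, 0.45, -2.93], [-0.19, -1.2, -3.71]]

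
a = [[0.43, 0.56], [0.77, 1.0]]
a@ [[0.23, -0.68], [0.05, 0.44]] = [[0.13, -0.05], [0.23, -0.08]]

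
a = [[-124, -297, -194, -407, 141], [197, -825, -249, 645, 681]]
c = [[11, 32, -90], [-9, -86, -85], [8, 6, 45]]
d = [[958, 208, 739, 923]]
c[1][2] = -85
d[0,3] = 923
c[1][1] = -86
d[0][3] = 923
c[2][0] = 8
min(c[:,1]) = -86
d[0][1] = 208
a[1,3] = 645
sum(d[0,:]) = 2828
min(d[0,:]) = 208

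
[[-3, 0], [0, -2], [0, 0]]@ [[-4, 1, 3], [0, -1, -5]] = [[12, -3, -9], [0, 2, 10], [0, 0, 0]]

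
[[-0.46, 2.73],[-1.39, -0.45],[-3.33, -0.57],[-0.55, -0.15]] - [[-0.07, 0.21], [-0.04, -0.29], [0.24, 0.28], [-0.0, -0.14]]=[[-0.39,  2.52], [-1.35,  -0.16], [-3.57,  -0.85], [-0.55,  -0.01]]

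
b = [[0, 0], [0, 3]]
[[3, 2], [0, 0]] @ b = [[0, 6], [0, 0]]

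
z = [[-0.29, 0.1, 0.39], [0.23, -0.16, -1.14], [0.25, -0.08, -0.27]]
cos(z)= [[0.90, 0.04, 0.16], [0.19, 0.93, -0.28], [0.08, -0.03, 0.88]]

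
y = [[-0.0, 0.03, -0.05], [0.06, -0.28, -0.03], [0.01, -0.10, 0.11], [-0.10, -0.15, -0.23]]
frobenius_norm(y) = 0.44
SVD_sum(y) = [[0.00, 0.00, 0.0], [-0.02, -0.22, -0.12], [-0.0, -0.03, -0.02], [-0.02, -0.22, -0.12]] + [[-0.02,  0.02,  -0.04], [0.05,  -0.06,  0.1], [0.05,  -0.06,  0.11], [-0.06,  0.07,  -0.12]] + [[0.02, 0.00, -0.01], [0.03, 0.00, -0.01], [-0.04, -0.01, 0.02], [-0.02, -0.0, 0.01]]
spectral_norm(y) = 0.36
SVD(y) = [[0.01, 0.22, 0.36],[-0.71, -0.52, 0.47],[-0.10, -0.55, -0.72],[-0.69, 0.62, -0.38]] @ diag([0.357770801752193, 0.24866630036844406, 0.06375832866899583]) @ [[0.07, 0.88, 0.47], [-0.39, 0.46, -0.79], [0.92, 0.13, -0.38]]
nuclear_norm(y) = 0.67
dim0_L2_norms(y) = [0.12, 0.33, 0.26]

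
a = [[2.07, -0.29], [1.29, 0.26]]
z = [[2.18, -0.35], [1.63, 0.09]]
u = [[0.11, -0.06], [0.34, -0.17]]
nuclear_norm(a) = 2.82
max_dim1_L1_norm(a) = 2.36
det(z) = 0.77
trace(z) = 2.27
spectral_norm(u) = 0.40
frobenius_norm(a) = 2.47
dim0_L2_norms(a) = [2.44, 0.39]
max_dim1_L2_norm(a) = 2.09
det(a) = 0.91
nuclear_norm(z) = 3.01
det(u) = 0.00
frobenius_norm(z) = 2.75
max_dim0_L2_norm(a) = 2.44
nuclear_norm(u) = 0.40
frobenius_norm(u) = 0.40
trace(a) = 2.33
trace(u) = -0.06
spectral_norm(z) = 2.73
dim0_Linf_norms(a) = [2.07, 0.29]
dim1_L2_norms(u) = [0.13, 0.38]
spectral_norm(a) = 2.44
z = u + a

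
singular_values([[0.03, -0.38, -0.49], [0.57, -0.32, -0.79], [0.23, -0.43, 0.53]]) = [1.17, 0.7, 0.31]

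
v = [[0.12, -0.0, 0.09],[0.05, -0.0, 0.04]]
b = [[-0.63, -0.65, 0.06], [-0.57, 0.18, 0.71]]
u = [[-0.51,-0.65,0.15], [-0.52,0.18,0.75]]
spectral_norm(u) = 1.03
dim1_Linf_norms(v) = [0.12, 0.05]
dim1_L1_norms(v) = [0.21, 0.09]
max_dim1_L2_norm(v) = 0.15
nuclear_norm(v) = 0.16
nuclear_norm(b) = 1.81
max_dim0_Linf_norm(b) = 0.71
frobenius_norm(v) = 0.16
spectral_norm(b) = 1.06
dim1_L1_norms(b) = [1.34, 1.46]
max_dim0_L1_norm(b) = 1.2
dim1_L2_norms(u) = [0.84, 0.93]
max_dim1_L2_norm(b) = 0.93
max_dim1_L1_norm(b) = 1.46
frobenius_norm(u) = 1.25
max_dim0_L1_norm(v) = 0.17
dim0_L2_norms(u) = [0.73, 0.67, 0.76]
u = v + b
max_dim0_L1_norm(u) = 1.03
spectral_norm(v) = 0.16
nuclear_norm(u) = 1.74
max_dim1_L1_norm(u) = 1.45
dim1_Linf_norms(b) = [0.65, 0.71]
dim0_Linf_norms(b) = [0.63, 0.65, 0.71]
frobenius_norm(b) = 1.30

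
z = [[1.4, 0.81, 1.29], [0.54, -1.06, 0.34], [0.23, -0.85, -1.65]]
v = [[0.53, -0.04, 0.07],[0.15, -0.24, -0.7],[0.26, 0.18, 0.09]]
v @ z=[[0.74, 0.41, 0.55], [-0.08, 0.97, 1.27], [0.48, -0.06, 0.25]]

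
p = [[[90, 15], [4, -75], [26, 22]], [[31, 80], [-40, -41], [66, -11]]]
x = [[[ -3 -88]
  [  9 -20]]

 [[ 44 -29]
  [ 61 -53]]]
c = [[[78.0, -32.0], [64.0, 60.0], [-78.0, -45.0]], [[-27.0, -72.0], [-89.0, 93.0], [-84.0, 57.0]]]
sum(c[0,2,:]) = -123.0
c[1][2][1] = 57.0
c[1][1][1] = 93.0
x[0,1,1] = -20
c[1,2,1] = 57.0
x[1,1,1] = -53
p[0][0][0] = 90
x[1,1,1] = -53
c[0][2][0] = -78.0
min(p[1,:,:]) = -41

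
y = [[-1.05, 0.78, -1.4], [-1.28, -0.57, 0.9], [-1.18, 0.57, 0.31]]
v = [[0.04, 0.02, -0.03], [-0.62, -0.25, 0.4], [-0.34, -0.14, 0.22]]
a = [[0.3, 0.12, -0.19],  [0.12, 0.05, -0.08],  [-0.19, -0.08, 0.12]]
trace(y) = -1.31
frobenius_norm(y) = 2.87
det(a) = -0.00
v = y @ a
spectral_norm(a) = 0.47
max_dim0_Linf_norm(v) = 0.62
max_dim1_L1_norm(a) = 0.61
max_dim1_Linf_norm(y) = 1.4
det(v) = -0.00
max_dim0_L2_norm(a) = 0.37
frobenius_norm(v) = 0.89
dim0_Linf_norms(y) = [1.28, 0.78, 1.4]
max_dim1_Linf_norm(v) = 0.62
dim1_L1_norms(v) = [0.09, 1.27, 0.7]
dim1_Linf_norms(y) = [1.4, 1.28, 1.18]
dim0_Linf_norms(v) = [0.62, 0.25, 0.4]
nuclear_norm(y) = 4.53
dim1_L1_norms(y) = [3.23, 2.75, 2.06]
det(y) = 2.17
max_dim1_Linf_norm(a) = 0.3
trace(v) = 0.01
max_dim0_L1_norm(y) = 3.51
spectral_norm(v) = 0.89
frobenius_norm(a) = 0.47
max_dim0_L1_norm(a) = 0.61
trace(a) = 0.47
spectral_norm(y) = 2.10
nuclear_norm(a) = 0.48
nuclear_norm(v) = 0.90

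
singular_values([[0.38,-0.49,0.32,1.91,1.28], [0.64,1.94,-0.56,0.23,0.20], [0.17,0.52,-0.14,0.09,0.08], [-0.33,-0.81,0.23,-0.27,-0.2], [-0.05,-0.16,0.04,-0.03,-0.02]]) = [2.42, 2.41, 0.02, 0.01, 0.0]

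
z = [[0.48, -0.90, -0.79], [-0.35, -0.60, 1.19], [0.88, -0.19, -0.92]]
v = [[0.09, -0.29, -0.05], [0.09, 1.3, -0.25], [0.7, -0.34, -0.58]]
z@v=[[-0.59, -1.04, 0.66], [0.75, -1.08, -0.52], [-0.58, -0.19, 0.54]]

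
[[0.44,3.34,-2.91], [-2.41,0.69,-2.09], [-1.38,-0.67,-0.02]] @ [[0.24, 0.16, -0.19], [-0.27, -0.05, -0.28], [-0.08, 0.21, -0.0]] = [[-0.56, -0.71, -1.02], [-0.60, -0.86, 0.26], [-0.15, -0.19, 0.45]]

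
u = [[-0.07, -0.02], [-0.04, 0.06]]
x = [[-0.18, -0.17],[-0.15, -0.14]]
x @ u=[[0.02, -0.01], [0.02, -0.01]]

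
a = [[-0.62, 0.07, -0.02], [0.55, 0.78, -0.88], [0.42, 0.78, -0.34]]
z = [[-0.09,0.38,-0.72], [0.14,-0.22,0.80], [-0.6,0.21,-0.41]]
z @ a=[[-0.04, -0.27, -0.09], [0.13, 0.46, -0.08], [0.32, -0.20, -0.03]]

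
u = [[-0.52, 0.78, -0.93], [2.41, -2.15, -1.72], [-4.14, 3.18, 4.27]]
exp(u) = [[11.37, -6.41, -16.20], [15.96, -9.34, -23.27], [-42.12, 26.8, 63.44]]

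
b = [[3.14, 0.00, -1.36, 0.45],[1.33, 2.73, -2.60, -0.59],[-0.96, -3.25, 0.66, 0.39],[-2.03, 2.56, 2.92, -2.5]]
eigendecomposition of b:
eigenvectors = [[(0.33+0j), (0.75+0j), -0.08+0.01j, (-0.08-0.01j)], [0.74+0.00j, -0.44+0.00j, (0.17+0.03j), 0.17-0.03j], [(-0.58+0j), 0.37+0.00j, 0.03+0.05j, 0.03-0.05j], [-0.06+0.00j, -0.33+0.00j, (0.98+0j), (0.98-0j)]]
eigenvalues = [(5.41+0j), (2.26+0j), (-1.82+0.2j), (-1.82-0.2j)]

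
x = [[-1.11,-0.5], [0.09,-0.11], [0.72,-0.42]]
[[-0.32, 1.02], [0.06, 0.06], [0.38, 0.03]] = x @ [[0.39, -0.50], [-0.23, -0.93]]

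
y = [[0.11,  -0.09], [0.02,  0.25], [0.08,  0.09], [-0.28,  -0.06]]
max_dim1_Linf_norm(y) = 0.28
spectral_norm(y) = 0.33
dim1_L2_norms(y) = [0.14, 0.25, 0.12, 0.29]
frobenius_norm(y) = 0.42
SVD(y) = [[-0.12, 0.52], [-0.47, -0.74], [-0.35, -0.11], [0.8, -0.41]] @ diag([0.3321441653666811, 0.26321142340877]) @ [[-0.83,-0.56], [0.56,-0.83]]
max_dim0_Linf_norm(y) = 0.28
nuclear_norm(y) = 0.60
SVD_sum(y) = [[0.03, 0.02], [0.13, 0.09], [0.10, 0.07], [-0.22, -0.15]] + [[0.08, -0.11],  [-0.11, 0.16],  [-0.02, 0.02],  [-0.06, 0.09]]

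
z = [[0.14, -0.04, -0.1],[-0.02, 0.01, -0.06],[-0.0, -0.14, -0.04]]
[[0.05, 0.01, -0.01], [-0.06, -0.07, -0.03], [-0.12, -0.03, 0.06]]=z @ [[1.07, 0.74, 0.0],[0.66, -0.09, -0.53],[0.78, 0.97, 0.33]]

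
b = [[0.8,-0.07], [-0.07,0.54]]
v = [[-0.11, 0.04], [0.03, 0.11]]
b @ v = [[-0.09, 0.02],[0.02, 0.06]]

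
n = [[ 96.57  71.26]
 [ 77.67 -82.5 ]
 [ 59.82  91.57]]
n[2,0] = 59.82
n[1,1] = -82.5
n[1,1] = -82.5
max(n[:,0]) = 96.57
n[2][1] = 91.57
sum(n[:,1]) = 80.33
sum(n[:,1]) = 80.33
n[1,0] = 77.67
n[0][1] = 71.26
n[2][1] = 91.57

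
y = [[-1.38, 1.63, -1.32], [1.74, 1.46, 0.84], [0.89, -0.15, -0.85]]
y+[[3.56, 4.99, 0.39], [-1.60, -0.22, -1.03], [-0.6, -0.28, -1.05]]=[[2.18, 6.62, -0.93], [0.14, 1.24, -0.19], [0.29, -0.43, -1.9]]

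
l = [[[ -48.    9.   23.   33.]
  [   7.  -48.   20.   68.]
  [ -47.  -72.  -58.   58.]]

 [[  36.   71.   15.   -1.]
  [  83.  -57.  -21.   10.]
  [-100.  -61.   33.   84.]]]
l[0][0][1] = 9.0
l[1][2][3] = 84.0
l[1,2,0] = -100.0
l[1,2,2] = 33.0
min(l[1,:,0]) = -100.0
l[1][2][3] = 84.0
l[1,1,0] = 83.0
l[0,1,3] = 68.0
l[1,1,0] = 83.0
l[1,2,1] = -61.0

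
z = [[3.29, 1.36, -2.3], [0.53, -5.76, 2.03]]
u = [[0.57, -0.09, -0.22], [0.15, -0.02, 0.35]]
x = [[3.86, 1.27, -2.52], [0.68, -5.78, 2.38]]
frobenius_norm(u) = 0.73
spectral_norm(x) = 6.69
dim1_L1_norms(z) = [6.95, 8.32]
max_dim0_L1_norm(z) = 7.12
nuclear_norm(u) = 1.00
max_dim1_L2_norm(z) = 6.13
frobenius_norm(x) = 7.90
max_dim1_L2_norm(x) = 6.29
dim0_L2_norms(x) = [3.92, 5.92, 3.47]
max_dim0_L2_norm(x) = 5.92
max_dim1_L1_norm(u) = 0.88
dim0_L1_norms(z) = [3.82, 7.12, 4.33]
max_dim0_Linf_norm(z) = 5.76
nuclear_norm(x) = 10.89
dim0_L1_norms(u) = [0.72, 0.11, 0.57]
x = u + z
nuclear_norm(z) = 10.14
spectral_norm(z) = 6.51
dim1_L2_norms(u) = [0.62, 0.38]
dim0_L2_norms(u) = [0.59, 0.09, 0.41]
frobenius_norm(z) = 7.45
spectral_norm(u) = 0.62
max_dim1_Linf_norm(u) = 0.57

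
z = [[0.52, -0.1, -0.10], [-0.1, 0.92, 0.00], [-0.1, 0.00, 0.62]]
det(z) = 0.281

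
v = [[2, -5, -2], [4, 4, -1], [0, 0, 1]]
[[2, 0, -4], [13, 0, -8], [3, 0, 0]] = v@[[4, 0, -2], [0, 0, 0], [3, 0, 0]]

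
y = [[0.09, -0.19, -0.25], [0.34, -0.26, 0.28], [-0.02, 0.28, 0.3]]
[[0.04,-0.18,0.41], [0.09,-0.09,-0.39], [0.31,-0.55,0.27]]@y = [[-0.07, 0.15, 0.06], [-0.01, -0.10, -0.16], [-0.16, 0.16, -0.15]]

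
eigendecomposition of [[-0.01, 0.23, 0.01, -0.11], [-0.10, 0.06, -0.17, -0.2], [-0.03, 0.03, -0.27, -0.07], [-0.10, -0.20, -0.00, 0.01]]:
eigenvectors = [[(0.35+0j), (0.43+0.34j), 0.43-0.34j, -0.67+0.00j], [-0.44+0.00j, (-0.52-0.02j), (-0.52+0.02j), (-0.34+0j)], [(-0.8+0j), (0.07-0.08j), 0.07+0.08j, -0.07+0.00j], [-0.20+0.00j, (-0.65+0j), -0.65-0.00j, (0.66+0j)]]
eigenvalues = [(-0.26+0j), (-0.08+0.05j), (-0.08-0.05j), (0.21+0j)]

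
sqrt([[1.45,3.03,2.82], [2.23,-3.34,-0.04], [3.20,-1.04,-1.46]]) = [[1.42+0.61j, (0.49-0.77j), (0.75-0.69j)], [(0.43-0.56j), (0.15+1.79j), 0.23+0.03j], [0.77-0.79j, 0.26+0.31j, 0.40+1.30j]]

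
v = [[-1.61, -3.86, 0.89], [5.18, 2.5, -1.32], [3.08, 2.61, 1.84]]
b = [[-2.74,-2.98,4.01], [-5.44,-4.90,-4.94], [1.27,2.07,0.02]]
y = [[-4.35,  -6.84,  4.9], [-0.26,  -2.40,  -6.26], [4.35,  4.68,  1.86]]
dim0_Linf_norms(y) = [4.35, 6.84, 6.26]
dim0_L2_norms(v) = [6.24, 5.29, 2.43]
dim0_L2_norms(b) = [6.22, 6.1, 6.36]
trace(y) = -4.89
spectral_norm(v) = 7.83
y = v + b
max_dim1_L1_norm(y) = 16.09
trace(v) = 2.73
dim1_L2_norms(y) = [9.47, 6.71, 6.65]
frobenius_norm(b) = 10.79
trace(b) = -7.62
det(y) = 120.12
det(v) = 44.71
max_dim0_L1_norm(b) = 9.95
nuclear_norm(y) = 20.02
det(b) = -29.58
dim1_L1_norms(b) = [9.73, 15.28, 3.36]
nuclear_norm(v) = 12.61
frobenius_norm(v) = 8.53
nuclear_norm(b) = 15.38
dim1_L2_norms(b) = [5.7, 8.83, 2.43]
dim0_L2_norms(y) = [6.16, 8.63, 8.16]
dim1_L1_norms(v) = [6.36, 9.0, 7.53]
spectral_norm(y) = 10.71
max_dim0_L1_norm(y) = 13.92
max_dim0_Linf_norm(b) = 5.44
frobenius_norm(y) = 13.38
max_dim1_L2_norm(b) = 8.83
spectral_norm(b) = 9.19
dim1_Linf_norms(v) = [3.86, 5.18, 3.08]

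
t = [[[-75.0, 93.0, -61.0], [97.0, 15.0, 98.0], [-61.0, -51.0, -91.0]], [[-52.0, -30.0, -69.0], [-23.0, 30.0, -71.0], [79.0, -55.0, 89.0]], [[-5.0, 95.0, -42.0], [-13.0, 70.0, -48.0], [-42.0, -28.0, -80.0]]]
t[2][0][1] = 95.0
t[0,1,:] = [97.0, 15.0, 98.0]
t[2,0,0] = -5.0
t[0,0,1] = 93.0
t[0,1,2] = 98.0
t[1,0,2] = -69.0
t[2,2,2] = -80.0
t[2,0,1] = 95.0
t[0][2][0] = -61.0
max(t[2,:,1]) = 95.0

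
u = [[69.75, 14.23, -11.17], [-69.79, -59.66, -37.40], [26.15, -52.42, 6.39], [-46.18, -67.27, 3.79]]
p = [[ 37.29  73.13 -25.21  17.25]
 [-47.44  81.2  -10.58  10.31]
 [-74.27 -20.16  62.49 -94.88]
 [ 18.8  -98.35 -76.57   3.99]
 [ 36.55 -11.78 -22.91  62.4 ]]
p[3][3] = 3.99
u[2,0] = 26.15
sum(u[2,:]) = -19.880000000000003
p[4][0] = 36.55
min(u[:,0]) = -69.79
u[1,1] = -59.66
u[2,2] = 6.39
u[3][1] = -67.27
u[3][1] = -67.27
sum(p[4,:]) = 64.25999999999999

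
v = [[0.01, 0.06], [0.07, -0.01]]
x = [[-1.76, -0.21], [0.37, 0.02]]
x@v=[[-0.03, -0.10], [0.01, 0.02]]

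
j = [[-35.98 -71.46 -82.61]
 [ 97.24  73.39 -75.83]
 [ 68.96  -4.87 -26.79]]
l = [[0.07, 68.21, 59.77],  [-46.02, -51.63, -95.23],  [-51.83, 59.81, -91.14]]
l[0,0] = 0.07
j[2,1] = -4.87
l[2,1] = 59.81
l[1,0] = -46.02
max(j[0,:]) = -35.98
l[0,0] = 0.07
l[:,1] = [68.21, -51.63, 59.81]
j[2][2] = -26.79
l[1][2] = -95.23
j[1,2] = -75.83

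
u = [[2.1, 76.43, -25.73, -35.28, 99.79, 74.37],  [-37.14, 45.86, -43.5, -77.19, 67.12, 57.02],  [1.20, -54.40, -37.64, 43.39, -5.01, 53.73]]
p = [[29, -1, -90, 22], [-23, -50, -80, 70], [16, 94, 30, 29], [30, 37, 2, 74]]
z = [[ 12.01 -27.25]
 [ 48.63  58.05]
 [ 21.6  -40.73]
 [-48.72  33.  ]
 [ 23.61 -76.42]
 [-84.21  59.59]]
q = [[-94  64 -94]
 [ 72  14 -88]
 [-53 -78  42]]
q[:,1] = [64, 14, -78]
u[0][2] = -25.73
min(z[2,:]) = -40.73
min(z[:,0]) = -84.21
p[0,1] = -1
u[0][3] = -35.28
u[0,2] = -25.73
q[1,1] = 14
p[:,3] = [22, 70, 29, 74]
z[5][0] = -84.21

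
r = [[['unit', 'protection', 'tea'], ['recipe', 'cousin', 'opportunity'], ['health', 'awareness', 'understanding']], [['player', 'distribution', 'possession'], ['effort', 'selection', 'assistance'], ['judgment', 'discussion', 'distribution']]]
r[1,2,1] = 'discussion'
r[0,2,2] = 'understanding'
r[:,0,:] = [['unit', 'protection', 'tea'], ['player', 'distribution', 'possession']]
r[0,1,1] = 'cousin'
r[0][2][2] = 'understanding'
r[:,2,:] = [['health', 'awareness', 'understanding'], ['judgment', 'discussion', 'distribution']]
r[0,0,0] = 'unit'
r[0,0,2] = 'tea'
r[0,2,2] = 'understanding'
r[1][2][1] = 'discussion'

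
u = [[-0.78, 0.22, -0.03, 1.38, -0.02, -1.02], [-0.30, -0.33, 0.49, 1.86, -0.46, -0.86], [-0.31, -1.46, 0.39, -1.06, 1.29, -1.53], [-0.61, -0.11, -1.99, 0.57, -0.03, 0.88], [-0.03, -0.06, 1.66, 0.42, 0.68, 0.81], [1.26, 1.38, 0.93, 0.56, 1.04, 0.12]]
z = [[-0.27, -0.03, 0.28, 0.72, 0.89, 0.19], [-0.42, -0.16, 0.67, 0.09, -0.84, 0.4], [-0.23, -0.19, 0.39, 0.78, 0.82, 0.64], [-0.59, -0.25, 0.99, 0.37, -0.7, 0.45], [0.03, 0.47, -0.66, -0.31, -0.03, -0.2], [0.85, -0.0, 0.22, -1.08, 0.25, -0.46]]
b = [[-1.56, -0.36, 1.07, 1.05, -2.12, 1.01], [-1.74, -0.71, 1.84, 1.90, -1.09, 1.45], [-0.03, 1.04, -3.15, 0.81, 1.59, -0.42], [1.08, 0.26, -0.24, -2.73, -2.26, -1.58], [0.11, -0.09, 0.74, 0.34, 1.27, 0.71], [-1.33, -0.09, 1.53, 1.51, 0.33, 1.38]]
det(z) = 0.00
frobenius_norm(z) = 3.19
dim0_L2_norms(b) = [2.9, 1.34, 4.17, 3.9, 3.88, 2.86]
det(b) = 0.06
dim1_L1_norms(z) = [2.38, 2.58, 3.05, 3.35, 1.7, 2.86]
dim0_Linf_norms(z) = [0.85, 0.47, 0.99, 1.08, 0.89, 0.64]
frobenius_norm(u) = 5.59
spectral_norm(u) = 3.19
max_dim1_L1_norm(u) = 6.04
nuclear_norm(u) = 12.39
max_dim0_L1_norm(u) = 5.85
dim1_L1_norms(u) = [3.45, 4.3, 6.04, 4.19, 3.66, 5.29]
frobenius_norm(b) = 8.13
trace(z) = -0.16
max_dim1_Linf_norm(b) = 3.15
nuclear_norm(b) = 14.08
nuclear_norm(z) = 5.89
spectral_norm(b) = 6.15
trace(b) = -5.50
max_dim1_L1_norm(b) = 8.73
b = u @ z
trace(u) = 0.65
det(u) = 31.28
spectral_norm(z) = 2.34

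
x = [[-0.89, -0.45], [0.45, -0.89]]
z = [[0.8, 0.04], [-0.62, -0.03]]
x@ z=[[-0.43, -0.02], [0.91, 0.04]]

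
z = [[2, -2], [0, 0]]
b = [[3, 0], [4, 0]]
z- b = [[-1, -2], [-4, 0]]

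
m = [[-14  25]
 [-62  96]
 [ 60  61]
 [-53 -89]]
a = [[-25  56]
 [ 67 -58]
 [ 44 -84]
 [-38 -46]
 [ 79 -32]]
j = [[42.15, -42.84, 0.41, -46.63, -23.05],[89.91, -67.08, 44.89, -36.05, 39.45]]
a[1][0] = 67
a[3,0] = -38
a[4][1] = -32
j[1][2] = 44.89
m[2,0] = 60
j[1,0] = 89.91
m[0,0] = -14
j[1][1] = -67.08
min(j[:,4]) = -23.05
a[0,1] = 56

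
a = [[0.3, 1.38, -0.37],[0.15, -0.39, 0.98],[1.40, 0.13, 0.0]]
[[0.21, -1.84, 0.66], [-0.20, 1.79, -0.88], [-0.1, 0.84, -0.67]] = a@[[-0.08, 0.71, -0.52], [0.13, -1.15, 0.42], [-0.14, 1.26, -0.65]]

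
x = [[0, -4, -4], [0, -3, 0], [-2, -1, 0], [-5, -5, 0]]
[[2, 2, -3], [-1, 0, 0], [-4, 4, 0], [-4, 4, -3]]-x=[[2, 6, 1], [-1, 3, 0], [-2, 5, 0], [1, 9, -3]]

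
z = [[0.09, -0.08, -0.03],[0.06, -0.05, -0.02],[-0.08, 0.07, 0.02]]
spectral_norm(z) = 0.18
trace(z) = 0.06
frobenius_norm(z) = 0.18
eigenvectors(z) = [[0.68, -0.59, 0.42], [0.48, -0.74, 0.17], [-0.55, 0.33, 0.89]]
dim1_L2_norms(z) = [0.12, 0.08, 0.11]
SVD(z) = [[-0.68, 0.43, -0.6], [-0.44, 0.41, 0.8], [0.59, 0.80, -0.09]] @ diag([0.18321525561006785, 0.005281942531513502, 0.002066686921445599]) @ [[-0.73, 0.64, 0.22],[-0.12, 0.2, -0.97],[0.67, 0.74, 0.07]]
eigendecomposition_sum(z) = [[0.1, -0.09, -0.03], [0.07, -0.07, -0.02], [-0.08, 0.08, 0.02]] + [[-0.01, 0.01, 0.0],[-0.01, 0.02, 0.0],[0.00, -0.01, -0.0]] + [[-0.00,0.0,-0.00], [-0.0,0.00,-0.00], [-0.0,0.00,-0.00]]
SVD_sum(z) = [[0.09, -0.08, -0.03],[0.06, -0.05, -0.02],[-0.08, 0.07, 0.02]] + [[-0.00, 0.0, -0.0], [-0.0, 0.00, -0.0], [-0.00, 0.0, -0.0]] + [[-0.0, -0.0, -0.0], [0.00, 0.0, 0.00], [-0.00, -0.00, -0.00]]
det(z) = -0.00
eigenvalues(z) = [0.06, 0.01, -0.0]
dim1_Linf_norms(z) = [0.09, 0.06, 0.08]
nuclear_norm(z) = 0.19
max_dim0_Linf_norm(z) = 0.09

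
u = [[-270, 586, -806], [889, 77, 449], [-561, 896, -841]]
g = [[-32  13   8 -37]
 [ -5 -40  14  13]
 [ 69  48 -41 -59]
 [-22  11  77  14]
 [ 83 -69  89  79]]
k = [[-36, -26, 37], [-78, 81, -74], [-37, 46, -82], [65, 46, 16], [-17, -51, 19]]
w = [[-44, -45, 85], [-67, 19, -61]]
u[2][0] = -561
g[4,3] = 79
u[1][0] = 889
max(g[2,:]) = 69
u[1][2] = 449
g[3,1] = 11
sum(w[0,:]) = -4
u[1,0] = 889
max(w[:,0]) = -44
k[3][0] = 65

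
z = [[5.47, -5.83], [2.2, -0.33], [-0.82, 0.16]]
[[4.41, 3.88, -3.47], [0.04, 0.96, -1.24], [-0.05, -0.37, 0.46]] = z@[[-0.11, 0.39, -0.55],  [-0.86, -0.30, 0.08]]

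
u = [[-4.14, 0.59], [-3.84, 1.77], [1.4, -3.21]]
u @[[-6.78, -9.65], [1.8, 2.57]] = [[29.13, 41.47], [29.22, 41.60], [-15.27, -21.76]]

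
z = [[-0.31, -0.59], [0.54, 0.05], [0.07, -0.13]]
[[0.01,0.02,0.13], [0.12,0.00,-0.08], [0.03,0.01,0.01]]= z @[[0.23, 0.01, -0.14], [-0.13, -0.04, -0.15]]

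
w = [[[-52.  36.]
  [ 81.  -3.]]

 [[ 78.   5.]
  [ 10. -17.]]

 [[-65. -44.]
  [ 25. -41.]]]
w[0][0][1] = 36.0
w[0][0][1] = 36.0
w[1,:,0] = [78.0, 10.0]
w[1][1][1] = -17.0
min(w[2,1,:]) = -41.0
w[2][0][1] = -44.0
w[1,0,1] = 5.0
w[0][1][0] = 81.0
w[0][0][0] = -52.0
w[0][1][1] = -3.0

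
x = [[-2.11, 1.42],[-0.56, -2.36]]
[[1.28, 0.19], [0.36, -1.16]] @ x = [[-2.81, 1.37], [-0.11, 3.25]]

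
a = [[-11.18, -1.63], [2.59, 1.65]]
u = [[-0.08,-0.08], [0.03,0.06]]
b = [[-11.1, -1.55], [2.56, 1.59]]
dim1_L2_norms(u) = [0.11, 0.07]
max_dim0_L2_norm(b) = 11.39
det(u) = -0.00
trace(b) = -9.51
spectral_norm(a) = 11.64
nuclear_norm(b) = 12.73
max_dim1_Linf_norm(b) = 11.1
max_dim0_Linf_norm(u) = 0.08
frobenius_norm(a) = 11.71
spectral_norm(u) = 0.13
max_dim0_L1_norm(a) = 13.77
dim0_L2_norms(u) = [0.09, 0.1]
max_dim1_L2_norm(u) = 0.11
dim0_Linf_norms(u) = [0.08, 0.08]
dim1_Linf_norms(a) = [11.18, 2.59]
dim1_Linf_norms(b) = [11.1, 2.56]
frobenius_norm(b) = 11.61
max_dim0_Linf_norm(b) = 11.1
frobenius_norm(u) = 0.13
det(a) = -14.23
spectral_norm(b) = 11.55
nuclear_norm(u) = 0.15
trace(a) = -9.53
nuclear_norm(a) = 12.87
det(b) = -13.68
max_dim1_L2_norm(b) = 11.21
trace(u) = -0.02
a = u + b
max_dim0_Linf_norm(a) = 11.18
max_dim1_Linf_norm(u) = 0.08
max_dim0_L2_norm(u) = 0.1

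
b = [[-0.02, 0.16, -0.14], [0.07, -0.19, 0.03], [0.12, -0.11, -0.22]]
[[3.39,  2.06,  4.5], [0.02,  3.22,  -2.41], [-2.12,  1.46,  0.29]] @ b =[[0.62, -0.34, -1.4],[-0.06, -0.34, 0.62],[0.18, -0.65, 0.28]]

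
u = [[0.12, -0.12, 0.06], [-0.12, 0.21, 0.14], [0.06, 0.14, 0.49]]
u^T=[[0.12, -0.12, 0.06],[-0.12, 0.21, 0.14],[0.06, 0.14, 0.49]]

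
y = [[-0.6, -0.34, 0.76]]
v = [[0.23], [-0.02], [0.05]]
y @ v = [[-0.09]]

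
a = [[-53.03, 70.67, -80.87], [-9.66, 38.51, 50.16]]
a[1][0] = -9.66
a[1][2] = 50.16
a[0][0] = -53.03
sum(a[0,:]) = -63.230000000000004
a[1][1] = 38.51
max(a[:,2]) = 50.16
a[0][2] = -80.87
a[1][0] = -9.66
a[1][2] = 50.16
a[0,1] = 70.67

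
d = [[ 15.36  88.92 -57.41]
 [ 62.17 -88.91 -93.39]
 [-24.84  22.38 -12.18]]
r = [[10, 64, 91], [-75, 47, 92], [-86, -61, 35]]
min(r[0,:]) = 10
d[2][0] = -24.84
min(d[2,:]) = -24.84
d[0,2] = -57.41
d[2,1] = 22.38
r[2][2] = 35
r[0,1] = 64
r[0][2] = 91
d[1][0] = 62.17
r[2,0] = -86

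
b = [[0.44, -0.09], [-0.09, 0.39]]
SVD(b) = [[-0.8, 0.61],[0.61, 0.80]] @ diag([0.5084077084613471, 0.321592291538653]) @ [[-0.8, 0.61], [0.61, 0.8]]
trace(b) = 0.83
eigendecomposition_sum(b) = [[0.32, -0.24], [-0.24, 0.19]] + [[0.12, 0.15], [0.15, 0.20]]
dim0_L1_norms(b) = [0.53, 0.48]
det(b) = 0.16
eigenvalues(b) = [0.51, 0.32]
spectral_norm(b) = 0.51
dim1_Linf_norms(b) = [0.44, 0.39]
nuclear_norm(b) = 0.83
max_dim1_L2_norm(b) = 0.45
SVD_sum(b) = [[0.32, -0.24], [-0.24, 0.19]] + [[0.12, 0.15], [0.15, 0.2]]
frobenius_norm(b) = 0.60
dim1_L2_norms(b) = [0.45, 0.4]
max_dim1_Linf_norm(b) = 0.44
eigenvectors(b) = [[0.8,0.61], [-0.61,0.8]]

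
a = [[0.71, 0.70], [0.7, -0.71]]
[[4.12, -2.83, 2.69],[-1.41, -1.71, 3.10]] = a @ [[1.95, -3.22, 4.11], [3.91, -0.77, -0.32]]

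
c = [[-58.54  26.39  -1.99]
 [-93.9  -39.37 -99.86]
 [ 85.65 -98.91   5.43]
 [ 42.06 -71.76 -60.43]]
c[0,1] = 26.39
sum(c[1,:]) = -233.13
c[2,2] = 5.43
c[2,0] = 85.65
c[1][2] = -99.86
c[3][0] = 42.06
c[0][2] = -1.99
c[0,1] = 26.39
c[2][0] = 85.65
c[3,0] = 42.06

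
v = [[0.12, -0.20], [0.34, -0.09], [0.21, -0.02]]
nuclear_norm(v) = 0.60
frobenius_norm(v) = 0.47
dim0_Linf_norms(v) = [0.34, 0.2]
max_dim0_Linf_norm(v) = 0.34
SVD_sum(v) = [[0.17, -0.07], [0.32, -0.13], [0.19, -0.07]] + [[-0.05, -0.13], [0.02, 0.04], [0.02, 0.05]]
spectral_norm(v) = 0.44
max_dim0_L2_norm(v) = 0.42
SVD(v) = [[-0.42, 0.89], [-0.79, -0.26], [-0.46, -0.37]] @ diag([0.44421919386448233, 0.15896322783080852]) @ [[-0.93, 0.37], [-0.37, -0.93]]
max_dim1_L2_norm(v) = 0.35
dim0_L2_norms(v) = [0.42, 0.22]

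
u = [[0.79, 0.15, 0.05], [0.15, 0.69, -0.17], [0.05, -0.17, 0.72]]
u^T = [[0.79, 0.15, 0.05], [0.15, 0.69, -0.17], [0.05, -0.17, 0.72]]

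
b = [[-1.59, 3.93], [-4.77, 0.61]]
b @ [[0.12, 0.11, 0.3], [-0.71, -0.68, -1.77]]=[[-2.98, -2.85, -7.43],[-1.01, -0.94, -2.51]]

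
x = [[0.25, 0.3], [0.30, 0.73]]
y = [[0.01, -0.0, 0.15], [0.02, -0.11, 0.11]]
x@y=[[0.01, -0.03, 0.07], [0.02, -0.08, 0.13]]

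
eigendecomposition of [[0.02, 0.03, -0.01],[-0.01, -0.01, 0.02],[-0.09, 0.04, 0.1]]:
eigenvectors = [[-0.05, 0.70, 0.56], [0.17, 0.22, -0.57], [0.98, 0.68, 0.60]]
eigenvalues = [0.11, 0.02, -0.02]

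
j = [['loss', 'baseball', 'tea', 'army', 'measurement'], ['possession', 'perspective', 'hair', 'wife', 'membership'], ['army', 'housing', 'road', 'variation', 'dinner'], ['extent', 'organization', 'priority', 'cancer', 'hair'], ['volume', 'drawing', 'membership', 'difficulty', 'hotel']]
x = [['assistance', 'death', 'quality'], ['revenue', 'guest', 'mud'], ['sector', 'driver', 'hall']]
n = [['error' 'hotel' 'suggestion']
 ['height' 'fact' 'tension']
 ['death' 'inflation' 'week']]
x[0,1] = 'death'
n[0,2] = 'suggestion'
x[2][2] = 'hall'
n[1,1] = 'fact'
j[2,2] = 'road'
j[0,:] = ['loss', 'baseball', 'tea', 'army', 'measurement']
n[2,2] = 'week'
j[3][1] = 'organization'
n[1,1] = 'fact'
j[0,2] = 'tea'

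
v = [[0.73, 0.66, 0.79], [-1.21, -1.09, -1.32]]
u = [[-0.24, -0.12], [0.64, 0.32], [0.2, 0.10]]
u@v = [[-0.03,  -0.03,  -0.03], [0.08,  0.07,  0.08], [0.02,  0.02,  0.03]]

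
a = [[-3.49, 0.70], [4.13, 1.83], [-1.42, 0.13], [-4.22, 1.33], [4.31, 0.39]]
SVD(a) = [[-0.42,-0.32], [0.51,-0.73], [-0.17,-0.06], [-0.51,-0.58], [0.52,-0.13]] @ diag([8.225206126182266, 2.4001425336453885]) @ [[1.0, 0.02], [0.02, -1.0]]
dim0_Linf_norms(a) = [4.31, 1.83]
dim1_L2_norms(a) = [3.56, 4.52, 1.43, 4.42, 4.33]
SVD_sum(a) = [[-3.48, -0.06], [4.16, 0.07], [-1.42, -0.02], [-4.2, -0.07], [4.32, 0.07]] + [[-0.01, 0.76], [-0.03, 1.76], [-0.0, 0.15], [-0.02, 1.4], [-0.01, 0.32]]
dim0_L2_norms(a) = [8.22, 2.4]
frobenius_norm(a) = 8.57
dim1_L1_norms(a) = [4.19, 5.96, 1.55, 5.55, 4.7]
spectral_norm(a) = 8.23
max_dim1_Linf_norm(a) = 4.31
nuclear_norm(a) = 10.63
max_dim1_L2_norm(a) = 4.52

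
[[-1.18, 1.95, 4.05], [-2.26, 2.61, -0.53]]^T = [[-1.18, -2.26], [1.95, 2.61], [4.05, -0.53]]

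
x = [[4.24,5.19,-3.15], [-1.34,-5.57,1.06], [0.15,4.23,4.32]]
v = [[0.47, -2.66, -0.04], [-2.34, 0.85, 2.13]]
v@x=[[5.55, 17.09, -4.47], [-10.74, -7.87, 17.47]]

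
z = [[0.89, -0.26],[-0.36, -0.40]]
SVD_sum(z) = [[0.91, -0.11], [-0.31, 0.04]] + [[-0.02,-0.15],[-0.05,-0.44]]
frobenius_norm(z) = 1.07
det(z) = -0.45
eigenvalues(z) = [0.96, -0.47]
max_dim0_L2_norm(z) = 0.96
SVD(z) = [[-0.95, 0.32], [0.32, 0.95]] @ diag([0.9656790888757528, 0.4655790988737532]) @ [[-0.99,0.12], [-0.12,-0.99]]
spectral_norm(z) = 0.97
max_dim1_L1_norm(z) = 1.15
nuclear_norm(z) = 1.43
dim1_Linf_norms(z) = [0.89, 0.4]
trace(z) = 0.49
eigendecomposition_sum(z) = [[0.91,-0.17], [-0.24,0.05]] + [[-0.02,-0.09], [-0.12,-0.45]]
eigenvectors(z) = [[0.97, 0.19], [-0.26, 0.98]]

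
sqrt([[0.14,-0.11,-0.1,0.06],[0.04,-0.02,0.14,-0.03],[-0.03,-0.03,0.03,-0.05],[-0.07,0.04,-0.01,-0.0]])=[[0.42, -0.19, -0.04, 0.11], [0.11, 0.18, 0.35, 0.01], [-0.06, -0.1, 0.23, -0.13], [-0.15, 0.02, -0.07, 0.09]]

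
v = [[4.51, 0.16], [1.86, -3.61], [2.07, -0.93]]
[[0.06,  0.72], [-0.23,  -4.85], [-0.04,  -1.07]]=v@[[0.01,0.11], [0.07,1.40]]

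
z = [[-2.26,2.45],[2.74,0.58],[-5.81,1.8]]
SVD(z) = [[-0.41, -0.74], [0.34, -0.67], [-0.85, 0.09]] @ diag([7.165236498326261, 2.1469946257625296]) @ [[0.95, -0.33], [-0.33, -0.95]]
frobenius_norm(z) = 7.48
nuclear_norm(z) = 9.31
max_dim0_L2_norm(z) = 6.81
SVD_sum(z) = [[-2.77,  0.96], [2.27,  -0.78], [-5.75,  1.98]] + [[0.51, 1.49], [0.47, 1.36], [-0.06, -0.18]]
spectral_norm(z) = 7.17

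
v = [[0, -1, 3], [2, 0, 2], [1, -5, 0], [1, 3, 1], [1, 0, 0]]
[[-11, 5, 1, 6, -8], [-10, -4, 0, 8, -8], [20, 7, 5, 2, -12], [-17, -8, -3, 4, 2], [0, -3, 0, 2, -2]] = v@[[0, -3, 0, 2, -2], [-4, -2, -1, 0, 2], [-5, 1, 0, 2, -2]]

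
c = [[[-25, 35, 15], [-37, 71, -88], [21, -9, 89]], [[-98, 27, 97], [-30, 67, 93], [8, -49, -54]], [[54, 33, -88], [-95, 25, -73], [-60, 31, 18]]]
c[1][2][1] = -49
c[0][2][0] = 21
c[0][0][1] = 35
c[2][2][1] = 31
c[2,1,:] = [-95, 25, -73]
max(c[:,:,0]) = 54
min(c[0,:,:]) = -88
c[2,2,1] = 31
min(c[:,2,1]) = -49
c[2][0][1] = 33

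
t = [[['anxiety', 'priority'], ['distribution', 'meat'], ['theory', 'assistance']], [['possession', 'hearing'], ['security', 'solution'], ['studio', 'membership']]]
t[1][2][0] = 'studio'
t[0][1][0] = 'distribution'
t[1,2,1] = 'membership'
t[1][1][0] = 'security'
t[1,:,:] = [['possession', 'hearing'], ['security', 'solution'], ['studio', 'membership']]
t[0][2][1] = 'assistance'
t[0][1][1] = 'meat'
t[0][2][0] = 'theory'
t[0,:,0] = ['anxiety', 'distribution', 'theory']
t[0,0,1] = 'priority'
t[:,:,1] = [['priority', 'meat', 'assistance'], ['hearing', 'solution', 'membership']]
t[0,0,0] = 'anxiety'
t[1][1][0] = 'security'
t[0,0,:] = ['anxiety', 'priority']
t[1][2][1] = 'membership'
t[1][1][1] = 'solution'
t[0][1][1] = 'meat'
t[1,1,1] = 'solution'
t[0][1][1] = 'meat'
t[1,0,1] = 'hearing'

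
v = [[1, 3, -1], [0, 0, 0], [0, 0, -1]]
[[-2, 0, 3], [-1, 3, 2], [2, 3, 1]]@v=[[-2, -6, -1], [-1, -3, -1], [2, 6, -3]]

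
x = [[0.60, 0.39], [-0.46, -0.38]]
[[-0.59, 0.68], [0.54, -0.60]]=x @ [[-0.23, 0.47], [-1.15, 1.02]]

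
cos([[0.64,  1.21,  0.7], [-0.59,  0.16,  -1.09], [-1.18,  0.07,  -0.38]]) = [[1.67,-0.52,0.66], [-0.47,1.45,0.06], [0.15,0.8,1.43]]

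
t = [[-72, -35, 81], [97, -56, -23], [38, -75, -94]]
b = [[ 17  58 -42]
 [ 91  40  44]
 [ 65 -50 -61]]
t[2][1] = -75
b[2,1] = -50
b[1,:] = [91, 40, 44]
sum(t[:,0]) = 63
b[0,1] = 58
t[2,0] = 38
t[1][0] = 97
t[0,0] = -72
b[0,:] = [17, 58, -42]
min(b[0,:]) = -42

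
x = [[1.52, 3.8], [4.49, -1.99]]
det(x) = -20.09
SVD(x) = [[0.10, -1.00], [-1.0, -0.1]] @ diag([4.918660239625156, 4.083794981035482]) @ [[-0.88, 0.48], [-0.48, -0.88]]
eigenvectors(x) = [[0.81,-0.52],  [0.58,0.85]]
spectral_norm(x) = 4.92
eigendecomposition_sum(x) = [[2.96, 1.8], [2.13, 1.29]] + [[-1.44, 2.0], [2.36, -3.28]]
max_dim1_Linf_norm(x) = 4.49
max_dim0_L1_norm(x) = 6.01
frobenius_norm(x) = 6.39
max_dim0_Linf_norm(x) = 4.49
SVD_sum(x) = [[-0.43, 0.23], [4.3, -2.34]] + [[1.95, 3.57], [0.19, 0.35]]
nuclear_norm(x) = 9.00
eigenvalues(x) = [4.25, -4.72]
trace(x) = -0.47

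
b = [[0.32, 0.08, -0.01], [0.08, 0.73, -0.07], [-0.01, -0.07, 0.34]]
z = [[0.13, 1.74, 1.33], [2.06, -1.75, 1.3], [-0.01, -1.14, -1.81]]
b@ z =[[0.21, 0.43, 0.55], [1.51, -1.06, 1.18], [-0.15, -0.28, -0.72]]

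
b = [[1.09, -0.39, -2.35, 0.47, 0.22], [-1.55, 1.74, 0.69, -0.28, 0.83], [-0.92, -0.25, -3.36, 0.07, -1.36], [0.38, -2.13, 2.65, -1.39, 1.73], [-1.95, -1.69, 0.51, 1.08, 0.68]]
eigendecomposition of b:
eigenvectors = [[0.48+0.00j, (0.1+0.31j), (0.1-0.31j), (-0.31+0j), -0.08+0.00j], [(-0.68+0j), -0.15+0.35j, (-0.15-0.35j), (0.05+0j), -0.14+0.00j], [-0.11+0.00j, 0.15-0.15j, 0.15+0.15j, (-0.59+0j), (-0.22+0j)], [0.45+0.00j, (-0.35-0.15j), -0.35+0.15j, 0.72+0.00j, (-0.91+0j)], [(0.31+0j), (-0.75+0j), (-0.75-0j), -0.20+0.00j, (0.31+0j)]]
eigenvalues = [(2.76+0j), (1+1.94j), (1-1.94j), (-4.35+0j), (-1.64+0j)]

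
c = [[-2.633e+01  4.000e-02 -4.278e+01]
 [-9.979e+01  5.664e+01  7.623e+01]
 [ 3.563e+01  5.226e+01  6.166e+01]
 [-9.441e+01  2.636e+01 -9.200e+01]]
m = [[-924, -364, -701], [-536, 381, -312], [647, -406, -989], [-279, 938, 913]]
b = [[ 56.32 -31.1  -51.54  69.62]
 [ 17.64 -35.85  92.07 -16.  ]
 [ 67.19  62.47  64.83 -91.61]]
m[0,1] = -364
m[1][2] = -312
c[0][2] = -42.78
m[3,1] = 938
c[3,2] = -92.0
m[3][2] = 913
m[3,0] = -279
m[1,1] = 381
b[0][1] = -31.1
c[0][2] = -42.78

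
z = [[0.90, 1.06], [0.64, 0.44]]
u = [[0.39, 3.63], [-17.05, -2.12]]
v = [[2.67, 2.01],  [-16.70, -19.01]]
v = u @ z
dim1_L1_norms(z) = [1.96, 1.08]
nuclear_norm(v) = 26.19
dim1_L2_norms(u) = [3.65, 17.18]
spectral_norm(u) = 17.20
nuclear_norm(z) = 1.76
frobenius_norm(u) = 17.56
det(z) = -0.28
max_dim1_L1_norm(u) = 19.17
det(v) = -17.19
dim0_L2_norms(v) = [16.91, 19.12]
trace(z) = 1.34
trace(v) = -16.34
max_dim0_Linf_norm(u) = 17.05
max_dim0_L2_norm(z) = 1.15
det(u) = 61.06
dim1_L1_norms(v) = [4.68, 35.71]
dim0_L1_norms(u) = [17.44, 5.75]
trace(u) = -1.73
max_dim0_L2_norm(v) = 19.12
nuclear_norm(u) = 20.75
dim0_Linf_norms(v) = [16.7, 19.01]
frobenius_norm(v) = 25.52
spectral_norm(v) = 25.51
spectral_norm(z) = 1.58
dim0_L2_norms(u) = [17.05, 4.2]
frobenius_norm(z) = 1.59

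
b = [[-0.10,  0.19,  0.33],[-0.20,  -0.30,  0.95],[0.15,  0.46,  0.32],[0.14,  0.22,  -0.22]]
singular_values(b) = [1.11, 0.63, 0.13]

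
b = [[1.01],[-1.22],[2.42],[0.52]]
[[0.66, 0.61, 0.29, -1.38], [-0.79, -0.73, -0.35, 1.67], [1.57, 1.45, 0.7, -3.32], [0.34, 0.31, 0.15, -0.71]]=b @ [[0.65, 0.6, 0.29, -1.37]]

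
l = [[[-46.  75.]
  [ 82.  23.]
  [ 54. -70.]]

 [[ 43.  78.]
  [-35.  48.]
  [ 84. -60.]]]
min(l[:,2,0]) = 54.0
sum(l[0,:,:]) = 118.0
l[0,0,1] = 75.0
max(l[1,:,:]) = 84.0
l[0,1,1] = 23.0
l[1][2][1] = -60.0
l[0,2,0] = 54.0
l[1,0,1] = 78.0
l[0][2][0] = 54.0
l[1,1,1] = 48.0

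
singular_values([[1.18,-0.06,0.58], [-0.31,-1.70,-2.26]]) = [2.91, 1.17]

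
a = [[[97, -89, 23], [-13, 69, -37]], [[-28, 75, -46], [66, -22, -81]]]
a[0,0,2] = 23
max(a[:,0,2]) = 23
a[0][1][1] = 69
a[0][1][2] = -37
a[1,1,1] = -22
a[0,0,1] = -89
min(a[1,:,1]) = -22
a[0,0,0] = 97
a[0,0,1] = -89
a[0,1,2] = -37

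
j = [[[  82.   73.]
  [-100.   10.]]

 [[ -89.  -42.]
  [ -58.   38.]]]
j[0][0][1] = 73.0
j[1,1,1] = 38.0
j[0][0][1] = 73.0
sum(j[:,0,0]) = -7.0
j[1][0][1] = -42.0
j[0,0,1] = 73.0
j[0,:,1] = [73.0, 10.0]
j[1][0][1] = -42.0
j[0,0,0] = 82.0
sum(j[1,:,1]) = -4.0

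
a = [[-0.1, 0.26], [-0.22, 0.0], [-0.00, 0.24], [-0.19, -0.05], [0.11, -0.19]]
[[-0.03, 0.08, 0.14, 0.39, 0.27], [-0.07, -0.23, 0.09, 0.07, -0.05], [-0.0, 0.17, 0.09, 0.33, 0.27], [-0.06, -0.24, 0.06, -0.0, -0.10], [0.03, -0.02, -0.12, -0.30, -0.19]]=a @ [[0.3,1.05,-0.41,-0.34,0.24], [-0.01,0.72,0.38,1.38,1.12]]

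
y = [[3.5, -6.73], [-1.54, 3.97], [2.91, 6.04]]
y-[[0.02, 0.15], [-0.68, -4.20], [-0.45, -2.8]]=[[3.48, -6.88], [-0.86, 8.17], [3.36, 8.84]]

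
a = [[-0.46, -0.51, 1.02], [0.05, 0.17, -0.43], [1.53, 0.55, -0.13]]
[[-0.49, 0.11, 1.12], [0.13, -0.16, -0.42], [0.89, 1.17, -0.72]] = a@[[0.24, 0.89, -0.39], [0.97, -0.26, -0.0], [0.11, 0.38, 0.92]]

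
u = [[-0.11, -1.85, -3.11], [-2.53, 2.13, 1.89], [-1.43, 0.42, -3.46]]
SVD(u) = [[0.66,-0.02,0.75], [-0.52,-0.73,0.44], [0.54,-0.68,-0.50]] @ diag([5.362509914772642, 3.512586254016254, 0.8454142310495877]) @ [[0.09, -0.39, -0.91], [0.8, -0.51, 0.30], [-0.59, -0.76, 0.27]]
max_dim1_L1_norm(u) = 6.55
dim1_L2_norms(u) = [3.62, 3.81, 3.77]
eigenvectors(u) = [[-0.5, 0.66, 0.58], [0.85, 0.71, -0.01], [0.15, -0.25, 0.82]]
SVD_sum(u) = [[0.32, -1.41, -3.26], [-0.25, 1.10, 2.56], [0.26, -1.13, -2.63]] + [[-0.06, 0.04, -0.02], [-2.06, 1.31, -0.77], [-1.93, 1.23, -0.72]] + [[-0.37, -0.48, 0.17], [-0.22, -0.29, 0.10], [0.25, 0.32, -0.11]]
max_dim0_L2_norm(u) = 5.02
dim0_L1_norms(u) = [4.07, 4.4, 8.46]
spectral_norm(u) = 5.36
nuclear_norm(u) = 9.72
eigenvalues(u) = [3.94, -0.9, -4.48]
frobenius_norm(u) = 6.47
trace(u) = -1.44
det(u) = 15.92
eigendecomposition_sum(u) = [[1.22, -1.45, -0.88], [-2.07, 2.47, 1.50], [-0.35, 0.42, 0.26]] + [[-0.45,-0.32,0.31], [-0.48,-0.34,0.33], [0.17,0.12,-0.12]] + [[-0.88, -0.09, -2.54],[0.02, 0.00, 0.06],[-1.25, -0.12, -3.6]]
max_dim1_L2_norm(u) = 3.81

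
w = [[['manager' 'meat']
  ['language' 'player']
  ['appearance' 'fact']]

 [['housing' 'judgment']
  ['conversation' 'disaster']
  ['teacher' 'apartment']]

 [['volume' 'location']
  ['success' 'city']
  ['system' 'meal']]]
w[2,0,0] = 'volume'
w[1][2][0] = 'teacher'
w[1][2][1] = 'apartment'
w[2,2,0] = 'system'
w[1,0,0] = 'housing'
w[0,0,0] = 'manager'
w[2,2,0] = 'system'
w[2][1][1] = 'city'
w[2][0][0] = 'volume'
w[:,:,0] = [['manager', 'language', 'appearance'], ['housing', 'conversation', 'teacher'], ['volume', 'success', 'system']]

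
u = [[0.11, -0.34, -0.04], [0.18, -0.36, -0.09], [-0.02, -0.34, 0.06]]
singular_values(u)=[0.62, 0.17, 0.0]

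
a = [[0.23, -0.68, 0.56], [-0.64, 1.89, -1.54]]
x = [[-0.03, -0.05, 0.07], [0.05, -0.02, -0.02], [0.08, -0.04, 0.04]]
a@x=[[0.0, -0.02, 0.05], [-0.01, 0.06, -0.14]]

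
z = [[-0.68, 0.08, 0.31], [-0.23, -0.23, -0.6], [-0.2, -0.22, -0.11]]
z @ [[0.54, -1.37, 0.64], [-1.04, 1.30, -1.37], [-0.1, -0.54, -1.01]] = [[-0.48, 0.87, -0.86], [0.18, 0.34, 0.77], [0.13, 0.05, 0.28]]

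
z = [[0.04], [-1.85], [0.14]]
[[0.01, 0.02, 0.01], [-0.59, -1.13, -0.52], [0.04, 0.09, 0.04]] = z @ [[0.32, 0.61, 0.28]]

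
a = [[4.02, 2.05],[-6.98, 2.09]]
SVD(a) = [[-0.47, 0.89], [0.89, 0.47]] @ diag([8.098603616948541, 2.804285908310346]) @ [[-0.99, 0.11], [0.11, 0.99]]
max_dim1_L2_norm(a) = 7.29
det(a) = 22.71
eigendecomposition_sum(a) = [[2.01+1.43j,(1.02-0.86j)], [-3.49+2.92j,1.04+2.23j]] + [[2.01-1.43j, (1.03+0.86j)], [-3.49-2.92j, 1.05-2.23j]]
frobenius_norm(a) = 8.57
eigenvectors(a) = [[0.12+0.46j, (0.12-0.46j)], [-0.88+0.00j, (-0.88-0j)]]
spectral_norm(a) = 8.10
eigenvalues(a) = [(3.06+3.66j), (3.06-3.66j)]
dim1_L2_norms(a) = [4.51, 7.29]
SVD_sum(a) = [[3.75, -0.42], [-7.12, 0.79]] + [[0.27, 2.47], [0.14, 1.3]]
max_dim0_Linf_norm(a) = 6.98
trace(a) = 6.11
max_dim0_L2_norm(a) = 8.05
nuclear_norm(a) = 10.90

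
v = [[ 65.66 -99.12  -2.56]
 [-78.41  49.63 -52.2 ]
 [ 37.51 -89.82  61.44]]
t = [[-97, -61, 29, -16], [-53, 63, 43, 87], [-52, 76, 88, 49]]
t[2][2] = 88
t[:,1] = [-61, 63, 76]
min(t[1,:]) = -53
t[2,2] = 88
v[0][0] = 65.66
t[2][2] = 88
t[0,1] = -61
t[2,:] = [-52, 76, 88, 49]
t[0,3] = -16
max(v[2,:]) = 61.44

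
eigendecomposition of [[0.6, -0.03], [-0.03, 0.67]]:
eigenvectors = [[-0.94, 0.35],[-0.35, -0.94]]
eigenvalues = [0.59, 0.68]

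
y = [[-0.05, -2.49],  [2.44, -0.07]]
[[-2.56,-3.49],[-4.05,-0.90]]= y@[[-1.63, -0.33], [1.06, 1.41]]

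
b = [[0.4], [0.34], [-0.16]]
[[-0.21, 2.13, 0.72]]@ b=[[0.53]]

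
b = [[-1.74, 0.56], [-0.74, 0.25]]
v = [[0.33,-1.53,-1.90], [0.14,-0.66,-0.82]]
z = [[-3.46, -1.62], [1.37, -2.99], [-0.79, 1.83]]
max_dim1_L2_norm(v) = 2.46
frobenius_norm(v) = 2.68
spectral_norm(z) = 3.86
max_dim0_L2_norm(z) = 3.86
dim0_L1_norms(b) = [2.48, 0.81]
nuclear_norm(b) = 2.00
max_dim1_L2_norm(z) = 3.82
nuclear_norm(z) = 7.67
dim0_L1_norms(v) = [0.47, 2.19, 2.72]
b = v @ z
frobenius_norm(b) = 1.99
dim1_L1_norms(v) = [3.76, 1.62]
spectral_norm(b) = 1.99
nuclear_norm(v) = 2.68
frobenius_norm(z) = 5.42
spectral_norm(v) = 2.68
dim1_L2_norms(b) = [1.83, 0.78]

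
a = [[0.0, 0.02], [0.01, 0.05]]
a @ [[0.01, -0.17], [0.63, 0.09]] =[[0.01, 0.00], [0.03, 0.0]]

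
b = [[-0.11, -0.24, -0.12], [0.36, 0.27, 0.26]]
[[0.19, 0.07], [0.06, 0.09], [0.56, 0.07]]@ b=[[0.00, -0.03, -0.00], [0.03, 0.01, 0.02], [-0.04, -0.12, -0.05]]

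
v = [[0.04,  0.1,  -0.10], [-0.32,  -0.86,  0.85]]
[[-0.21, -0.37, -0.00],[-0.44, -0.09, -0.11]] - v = [[-0.25,-0.47,0.10], [-0.12,0.77,-0.96]]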